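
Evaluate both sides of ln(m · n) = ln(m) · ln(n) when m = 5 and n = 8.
LHS = ln(5 · 8) = ln(40) ≈ 3.689
RHS = ln(5) · ln(8) ≈ 3.347

LHS ≠ RHS (they differ by about 0.3421), so the equation does not hold here.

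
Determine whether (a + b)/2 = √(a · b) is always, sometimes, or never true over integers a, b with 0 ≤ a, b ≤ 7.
It holds at (a, b) = (2, 2) (both sides equal 2), but fails at (a, b) = (5, 6) (LHS = 11/2, RHS = √(30) ≈ 5.477).

Answer: Sometimes true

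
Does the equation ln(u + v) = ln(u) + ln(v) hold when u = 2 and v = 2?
Holds

Substituting u = 2, v = 2:

LHS = ln(2 + 2) = ln(4) ≈ 1.386
RHS = ln(2) + ln(2) = 2·ln(2) ≈ 1.386

LHS = RHS, so the equation holds at this point.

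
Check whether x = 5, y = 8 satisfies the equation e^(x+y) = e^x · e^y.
Holds

Substituting x = 5, y = 8:

LHS = e^(5+8) = e^13 ≈ 442413.4
RHS = e^5 · e^8 = e^13 ≈ 442413.4

LHS = RHS, so the equation holds at this point.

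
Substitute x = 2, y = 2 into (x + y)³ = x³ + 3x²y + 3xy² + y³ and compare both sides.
LHS = (2 + 2)³ = 64
RHS = 2³ + 3·2²·2 + 3·2·2² + 2³ = 64

LHS = RHS: the two sides agree.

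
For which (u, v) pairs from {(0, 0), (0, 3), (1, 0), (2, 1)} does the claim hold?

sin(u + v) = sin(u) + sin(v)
Testing each pair:
(0, 0): LHS = 0, RHS = 0 → holds
(0, 3): LHS = sin(3) ≈ 0.1411, RHS = sin(3) ≈ 0.1411 → holds
(1, 0): LHS = sin(1) ≈ 0.8415, RHS = sin(1) ≈ 0.8415 → holds
(2, 1): LHS = sin(3) ≈ 0.1411, RHS = sin(1) + sin(2) ≈ 1.751 → fails

3 of 4 pairs satisfy the claim.

Answer: (0, 0), (0, 3), (1, 0)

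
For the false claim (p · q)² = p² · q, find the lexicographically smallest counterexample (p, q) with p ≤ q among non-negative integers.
At (0, 6): both sides equal 0, so it holds there.
At (0, 7): both sides equal 0, so it holds there.

Substituting (1, 2) into the claim:
LHS = (1 · 2)² = 4
RHS = 1² · 2 = 2

Since LHS ≠ RHS, this pair disproves the claim, and no lexicographically smaller pair (p ≤ q, non-negative integers) does.

For instance (2, 4) is also a counterexample (LHS = 64, RHS = 16), but it's lexicographically larger.

Answer: (p, q) = (1, 2)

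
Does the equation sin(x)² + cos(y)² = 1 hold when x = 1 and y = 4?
Substituting x = 1, y = 4:

LHS = sin(1)² + cos(4)² ≈ 1.135
RHS = 1

LHS ≠ RHS, so the equation does not hold at this point.

Answer: Fails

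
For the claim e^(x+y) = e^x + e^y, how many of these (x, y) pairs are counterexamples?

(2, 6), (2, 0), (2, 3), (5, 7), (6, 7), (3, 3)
6

Testing each pair:
(2, 6): LHS = e^8 ≈ 2981, RHS = e^2 + e^6 ≈ 410.8 → counterexample
(2, 0): LHS = e^2 ≈ 7.389, RHS = 1 + e^2 ≈ 8.389 → counterexample
(2, 3): LHS = e^5 ≈ 148.4, RHS = e^2 + e^3 ≈ 27.47 → counterexample
(5, 7): LHS = e^12 ≈ 162754.8, RHS = e^5 + e^7 ≈ 1245 → counterexample
(6, 7): LHS = e^13 ≈ 442413.4, RHS = e^6 + e^7 ≈ 1500 → counterexample
(3, 3): LHS = e^6 ≈ 403.4, RHS = 2·e^3 ≈ 40.17 → counterexample

That makes 6 counterexamples.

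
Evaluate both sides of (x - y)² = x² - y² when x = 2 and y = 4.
LHS = (2 - 4)² = 4
RHS = 2² - 4² = -12

LHS ≠ RHS, so the equation does not hold here.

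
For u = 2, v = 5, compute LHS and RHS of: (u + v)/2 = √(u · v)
LHS = (2 + 5)/2 = 7/2
RHS = √(2 · 5) = √(10) ≈ 3.162

LHS ≠ RHS (they differ by about 0.3377), so the equation does not hold here.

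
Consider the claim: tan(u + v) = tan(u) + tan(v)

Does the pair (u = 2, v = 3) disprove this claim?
Yes

Substituting u = 2, v = 3:
LHS = tan(2 + 3) = tan(5) ≈ -3.381
RHS = tan(2) + tan(3) ≈ -2.328

Since LHS ≠ RHS, this pair disproves the claim.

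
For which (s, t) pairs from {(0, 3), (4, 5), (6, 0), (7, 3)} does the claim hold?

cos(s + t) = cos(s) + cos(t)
None

Testing each pair:
(0, 3): LHS = cos(3) ≈ -0.99, RHS = cos(3) + 1 ≈ 0.01001 → fails
(4, 5): LHS = cos(9) ≈ -0.9111, RHS = cos(4) + cos(5) ≈ -0.37 → fails
(6, 0): LHS = cos(6) ≈ 0.9602, RHS = cos(6) + 1 ≈ 1.96 → fails
(7, 3): LHS = cos(10) ≈ -0.8391, RHS = cos(3) + cos(7) ≈ -0.2361 → fails

No pair satisfies the claim.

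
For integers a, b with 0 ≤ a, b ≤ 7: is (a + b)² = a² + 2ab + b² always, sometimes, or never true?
Always true

The identity holds for every pair in the range. For instance at (a, b) = (0, 3): both sides equal 9.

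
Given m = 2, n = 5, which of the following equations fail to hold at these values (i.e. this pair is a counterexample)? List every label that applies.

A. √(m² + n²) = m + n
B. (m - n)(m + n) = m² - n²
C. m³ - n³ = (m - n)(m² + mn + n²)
A

Evaluating each claim at the given values:
A. LHS = √(29) ≈ 5.385, RHS = 7 → fails here (LHS ≠ RHS)
B. LHS = -21, RHS = -21 → holds here (LHS = RHS)
C. LHS = -117, RHS = -117 → holds here (LHS = RHS)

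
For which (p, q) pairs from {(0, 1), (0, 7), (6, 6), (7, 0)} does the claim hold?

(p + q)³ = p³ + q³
Testing each pair:
(0, 1): LHS = 1, RHS = 1 → holds
(0, 7): LHS = 343, RHS = 343 → holds
(6, 6): LHS = 1728, RHS = 432 → fails
(7, 0): LHS = 343, RHS = 343 → holds

3 of 4 pairs satisfy the claim.

Answer: (0, 1), (0, 7), (7, 0)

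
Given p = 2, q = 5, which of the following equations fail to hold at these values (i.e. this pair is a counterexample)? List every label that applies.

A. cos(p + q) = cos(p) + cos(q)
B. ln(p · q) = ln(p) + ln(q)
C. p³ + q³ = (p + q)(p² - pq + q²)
Evaluating each claim at the given values:
A. LHS = cos(7) ≈ 0.7539, RHS = cos(2) + cos(5) ≈ -0.1325 → fails here (LHS ≠ RHS)
B. LHS = ln(10) ≈ 2.303, RHS = ln(2) + ln(5) ≈ 2.303 → holds here (LHS = RHS)
C. LHS = 133, RHS = 133 → holds here (LHS = RHS)

Answer: A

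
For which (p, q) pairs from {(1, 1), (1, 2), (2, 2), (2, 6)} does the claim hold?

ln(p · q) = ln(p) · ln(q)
Testing each pair:
(1, 1): LHS = 0, RHS = 0 → holds
(1, 2): LHS = ln(2) ≈ 0.6931, RHS = 0 → fails
(2, 2): LHS = ln(4) ≈ 1.386, RHS = ln(2)² ≈ 0.4805 → fails
(2, 6): LHS = ln(12) ≈ 2.485, RHS = ln(2)·ln(6) ≈ 1.242 → fails

1 of 4 pairs satisfies the claim.

Answer: (1, 1)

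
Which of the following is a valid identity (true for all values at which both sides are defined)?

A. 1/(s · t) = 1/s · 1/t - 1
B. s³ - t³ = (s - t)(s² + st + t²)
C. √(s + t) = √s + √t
A: fails at (2, 7) — LHS = 1/14, RHS = -13/14.
B: holds — e.g. at (1, 3), both sides equal -26.
C: fails at (3, 5) — LHS = 2·√(2) ≈ 2.828, RHS = √(3) + √(5) ≈ 3.968.

Answer: B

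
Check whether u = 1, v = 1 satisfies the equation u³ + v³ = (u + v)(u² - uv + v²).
Holds

Substituting u = 1, v = 1:

LHS = 1³ + 1³ = 2
RHS = (1 + 1)(1² - 1·1 + 1²) = 2

LHS = RHS, so the equation holds at this point.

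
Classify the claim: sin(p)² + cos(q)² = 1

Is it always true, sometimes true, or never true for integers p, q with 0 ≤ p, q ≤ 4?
Sometimes true

It holds at (p, q) = (0, 0) (both sides equal 1), but fails at (p, q) = (1, 2) (LHS = cos(2)² + sin(1)² ≈ 0.8813, RHS = 1).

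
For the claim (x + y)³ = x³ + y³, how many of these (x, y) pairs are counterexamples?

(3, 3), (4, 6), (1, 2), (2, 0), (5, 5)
4

Testing each pair:
(3, 3): LHS = 216, RHS = 54 → counterexample
(4, 6): LHS = 1000, RHS = 280 → counterexample
(1, 2): LHS = 27, RHS = 9 → counterexample
(2, 0): LHS = 8, RHS = 8 → satisfies claim
(5, 5): LHS = 1000, RHS = 250 → counterexample

That makes 4 counterexamples.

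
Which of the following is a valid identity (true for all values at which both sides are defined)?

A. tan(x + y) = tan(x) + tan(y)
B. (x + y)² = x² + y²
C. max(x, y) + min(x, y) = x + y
C

A: fails at (5, 8) — LHS = tan(13) ≈ 0.463, RHS = tan(8) + tan(5) ≈ -10.18.
B: fails at (5, 8) — LHS = 169, RHS = 89.
C: holds — e.g. at (6, 7), both sides equal 13.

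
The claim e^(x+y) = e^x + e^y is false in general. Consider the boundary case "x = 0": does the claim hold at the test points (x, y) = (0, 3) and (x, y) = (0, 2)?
No, fails at both test points

At (0, 3): LHS = e^3 ≈ 20.09 ≠ RHS = 1 + e^3 ≈ 21.09
At (0, 2): LHS = e^2 ≈ 7.389 ≠ RHS = 1 + e^2 ≈ 8.389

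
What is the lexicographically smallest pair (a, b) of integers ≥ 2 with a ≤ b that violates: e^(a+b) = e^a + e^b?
Substituting (2, 2) into the claim:
LHS = e^(2+2) = e^4 ≈ 54.6
RHS = e^2 + e^2 = 2·e^2 ≈ 14.78

Since LHS ≠ RHS, this pair disproves the claim, and no lexicographically smaller pair (a ≤ b, integers ≥ 2) does.

For instance (3, 3) is also a counterexample (LHS = e^6 ≈ 403.4, RHS = 2·e^3 ≈ 40.17), but it's lexicographically larger.

Answer: (a, b) = (2, 2)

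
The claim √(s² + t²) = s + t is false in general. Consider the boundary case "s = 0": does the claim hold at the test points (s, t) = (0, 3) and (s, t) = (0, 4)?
At (0, 3): LHS = 3, RHS = 3 → equal
At (0, 4): LHS = 4, RHS = 4 → equal

So the claim does hold at both of these boundary points, even though it is not an identity.

Answer: Yes, holds at both test points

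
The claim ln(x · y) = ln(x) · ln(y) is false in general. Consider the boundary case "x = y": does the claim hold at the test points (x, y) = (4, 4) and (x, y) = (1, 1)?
At (4, 4): LHS = ln(16) ≈ 2.773 ≠ RHS = ln(4)² ≈ 1.922
At (1, 1): LHS = 0, RHS = 0 → equal

Answer: Only at (1, 1)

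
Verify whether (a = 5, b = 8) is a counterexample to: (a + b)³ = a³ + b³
Yes

Substituting a = 5, b = 8:
LHS = (5 + 8)³ = 2197
RHS = 5³ + 8³ = 637

Since LHS ≠ RHS, this pair disproves the claim.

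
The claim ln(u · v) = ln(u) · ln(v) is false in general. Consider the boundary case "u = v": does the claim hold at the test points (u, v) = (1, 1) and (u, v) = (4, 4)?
Only at (1, 1)

At (1, 1): LHS = 0, RHS = 0 → equal
At (4, 4): LHS = ln(16) ≈ 2.773 ≠ RHS = ln(4)² ≈ 1.922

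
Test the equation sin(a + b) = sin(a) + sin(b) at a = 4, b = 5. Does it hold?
Substituting a = 4, b = 5:

LHS = sin(4 + 5) = sin(9) ≈ 0.4121
RHS = sin(4) + sin(5) ≈ -1.716

LHS ≠ RHS, so the equation does not hold at this point.

Answer: Fails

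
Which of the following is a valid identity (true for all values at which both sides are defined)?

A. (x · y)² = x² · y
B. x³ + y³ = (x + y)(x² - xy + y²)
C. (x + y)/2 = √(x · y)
A: fails at (2, 7) — LHS = 196, RHS = 28.
B: holds — e.g. at (2, 2), both sides equal 16.
C: fails at (2, 4) — LHS = 3, RHS = 2·√(2) ≈ 2.828.

Answer: B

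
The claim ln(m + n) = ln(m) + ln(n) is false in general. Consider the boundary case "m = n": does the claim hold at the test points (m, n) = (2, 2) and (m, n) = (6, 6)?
At (2, 2): LHS = ln(4) ≈ 1.386, RHS = 2·ln(2) ≈ 1.386 → equal
At (6, 6): LHS = ln(12) ≈ 2.485 ≠ RHS = 2·ln(6) ≈ 3.584

Answer: Only at (2, 2)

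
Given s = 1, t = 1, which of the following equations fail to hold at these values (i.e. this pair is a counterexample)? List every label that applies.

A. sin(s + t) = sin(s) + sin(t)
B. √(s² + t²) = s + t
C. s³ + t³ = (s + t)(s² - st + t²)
Evaluating each claim at the given values:
A. LHS = sin(2) ≈ 0.9093, RHS = 2·sin(1) ≈ 1.683 → fails here (LHS ≠ RHS)
B. LHS = √(2) ≈ 1.414, RHS = 2 → fails here (LHS ≠ RHS)
C. LHS = 2, RHS = 2 → holds here (LHS = RHS)

Answer: A, B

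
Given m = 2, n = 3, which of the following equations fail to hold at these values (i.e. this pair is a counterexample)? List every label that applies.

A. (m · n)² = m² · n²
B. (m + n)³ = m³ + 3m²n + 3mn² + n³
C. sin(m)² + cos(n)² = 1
Evaluating each claim at the given values:
A. LHS = 36, RHS = 36 → holds here (LHS = RHS)
B. LHS = 125, RHS = 125 → holds here (LHS = RHS)
C. LHS = sin(2)² + cos(3)² ≈ 1.807, RHS = 1 → fails here (LHS ≠ RHS)

Answer: C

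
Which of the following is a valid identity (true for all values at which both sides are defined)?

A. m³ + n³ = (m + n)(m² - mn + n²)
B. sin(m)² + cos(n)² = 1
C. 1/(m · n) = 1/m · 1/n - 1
A

A: holds — e.g. at (1, 4), both sides equal 65.
B: fails at (2, 7) — LHS = cos(7)² + sin(2)² ≈ 1.395, RHS = 1.
C: fails at (1, 1) — LHS = 1, RHS = 0.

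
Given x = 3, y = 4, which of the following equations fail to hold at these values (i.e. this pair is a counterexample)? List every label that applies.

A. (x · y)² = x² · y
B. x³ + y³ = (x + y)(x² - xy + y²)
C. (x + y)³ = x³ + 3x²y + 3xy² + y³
Evaluating each claim at the given values:
A. LHS = 144, RHS = 36 → fails here (LHS ≠ RHS)
B. LHS = 91, RHS = 91 → holds here (LHS = RHS)
C. LHS = 343, RHS = 343 → holds here (LHS = RHS)

Answer: A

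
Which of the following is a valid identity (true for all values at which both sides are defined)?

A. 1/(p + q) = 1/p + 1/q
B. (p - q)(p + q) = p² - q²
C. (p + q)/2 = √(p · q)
A: fails at (2, 2) — LHS = 1/4, RHS = 1.
B: holds — e.g. at (1, 1), both sides equal 0.
C: fails at (1, 5) — LHS = 3, RHS = √(5) ≈ 2.236.

Answer: B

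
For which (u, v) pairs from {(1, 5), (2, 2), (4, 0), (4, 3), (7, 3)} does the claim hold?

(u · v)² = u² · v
(4, 0)

Testing each pair:
(1, 5): LHS = 25, RHS = 5 → fails
(2, 2): LHS = 16, RHS = 8 → fails
(4, 0): LHS = 0, RHS = 0 → holds
(4, 3): LHS = 144, RHS = 48 → fails
(7, 3): LHS = 441, RHS = 147 → fails

1 of 5 pairs satisfies the claim.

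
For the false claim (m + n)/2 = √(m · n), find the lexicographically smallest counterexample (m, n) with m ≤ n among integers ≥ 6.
(m, n) = (6, 7)

At (6, 6): both sides equal 6, so it holds there.

Substituting (6, 7) into the claim:
LHS = (6 + 7)/2 = 13/2
RHS = √(6 · 7) = √(42) ≈ 6.481

Since LHS ≠ RHS, this pair disproves the claim, and no lexicographically smaller pair (m ≤ n, integers ≥ 6) does.

For instance (7, 10) is also a counterexample (LHS = 17/2, RHS = √(70) ≈ 8.367), but it's lexicographically larger.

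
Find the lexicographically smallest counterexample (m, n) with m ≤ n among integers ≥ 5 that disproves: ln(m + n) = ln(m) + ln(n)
Substituting (5, 5) into the claim:
LHS = ln(5 + 5) = ln(10) ≈ 2.303
RHS = ln(5) + ln(5) = 2·ln(5) ≈ 3.219

Since LHS ≠ RHS, this pair disproves the claim, and no lexicographically smaller pair (m ≤ n, integers ≥ 5) does.

For instance (6, 7) is also a counterexample (LHS = ln(13) ≈ 2.565, RHS = ln(6) + ln(7) ≈ 3.738), but it's lexicographically larger.

Answer: (m, n) = (5, 5)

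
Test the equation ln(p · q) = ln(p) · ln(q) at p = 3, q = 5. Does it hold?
Fails

Substituting p = 3, q = 5:

LHS = ln(3 · 5) = ln(15) ≈ 2.708
RHS = ln(3) · ln(5) ≈ 1.768

LHS ≠ RHS, so the equation does not hold at this point.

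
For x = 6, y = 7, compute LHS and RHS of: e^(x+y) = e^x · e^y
LHS = e^(6+7) = e^13 ≈ 442413.4
RHS = e^6 · e^7 = e^13 ≈ 442413.4

LHS = RHS: the two sides agree.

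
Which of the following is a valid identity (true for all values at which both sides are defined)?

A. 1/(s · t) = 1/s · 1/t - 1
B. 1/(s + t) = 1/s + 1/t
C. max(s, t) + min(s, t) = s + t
C

A: fails at (3, 7) — LHS = 1/21, RHS = -20/21.
B: fails at (1, 1) — LHS = 1/2, RHS = 2.
C: holds — e.g. at (5, 5), both sides equal 10.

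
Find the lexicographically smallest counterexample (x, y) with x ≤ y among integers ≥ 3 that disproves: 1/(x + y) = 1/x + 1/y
(x, y) = (3, 3)

Substituting (3, 3) into the claim:
LHS = 1/(3 + 3) = 1/6
RHS = 1/3 + 1/3 = 2/3

Since LHS ≠ RHS, this pair disproves the claim, and no lexicographically smaller pair (x ≤ y, integers ≥ 3) does.

For instance (6, 6) is also a counterexample (LHS = 1/12, RHS = 1/3), but it's lexicographically larger.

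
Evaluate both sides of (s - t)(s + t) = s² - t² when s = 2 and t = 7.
LHS = (2 - 7)(2 + 7) = -45
RHS = 2² - 7² = -45

LHS = RHS: the two sides agree.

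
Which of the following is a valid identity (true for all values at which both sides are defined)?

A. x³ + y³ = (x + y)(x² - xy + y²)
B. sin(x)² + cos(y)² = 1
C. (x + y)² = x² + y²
A

A: holds — e.g. at (4, 5), both sides equal 189.
B: fails at (0, 1) — LHS = cos(1)² ≈ 0.2919, RHS = 1.
C: fails at (1, 3) — LHS = 16, RHS = 10.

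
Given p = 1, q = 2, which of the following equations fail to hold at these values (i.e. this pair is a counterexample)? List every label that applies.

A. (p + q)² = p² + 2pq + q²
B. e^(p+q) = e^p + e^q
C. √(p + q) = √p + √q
B, C

Evaluating each claim at the given values:
A. LHS = 9, RHS = 9 → holds here (LHS = RHS)
B. LHS = e^3 ≈ 20.09, RHS = e + e^2 ≈ 10.11 → fails here (LHS ≠ RHS)
C. LHS = √(3) ≈ 1.732, RHS = 1 + √(2) ≈ 2.414 → fails here (LHS ≠ RHS)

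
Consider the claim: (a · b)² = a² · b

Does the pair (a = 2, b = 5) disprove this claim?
Yes

Substituting a = 2, b = 5:
LHS = (2 · 5)² = 100
RHS = 2² · 5 = 20

Since LHS ≠ RHS, this pair disproves the claim.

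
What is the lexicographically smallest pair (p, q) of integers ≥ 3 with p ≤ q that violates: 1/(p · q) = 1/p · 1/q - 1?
Substituting (3, 3) into the claim:
LHS = 1/(3 · 3) = 1/9
RHS = 1/3 · 1/3 - 1 = -8/9

Since LHS ≠ RHS, this pair disproves the claim, and no lexicographically smaller pair (p ≤ q, integers ≥ 3) does.

For instance (7, 10) is also a counterexample (LHS = 1/70, RHS = -69/70), but it's lexicographically larger.

Answer: (p, q) = (3, 3)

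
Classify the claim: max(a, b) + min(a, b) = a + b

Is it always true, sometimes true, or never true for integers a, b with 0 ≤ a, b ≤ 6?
The identity holds for every pair in the range. For instance at (a, b) = (3, 0): both sides equal 3.

Answer: Always true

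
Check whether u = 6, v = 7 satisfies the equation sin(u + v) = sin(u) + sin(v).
Fails

Substituting u = 6, v = 7:

LHS = sin(6 + 7) = sin(13) ≈ 0.4202
RHS = sin(6) + sin(7) ≈ 0.3776

LHS ≠ RHS, so the equation does not hold at this point.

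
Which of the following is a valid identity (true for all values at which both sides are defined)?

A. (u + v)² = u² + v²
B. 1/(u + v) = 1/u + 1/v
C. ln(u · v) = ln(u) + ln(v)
A: fails at (4, 5) — LHS = 81, RHS = 41.
B: fails at (4, 4) — LHS = 1/8, RHS = 1/2.
C: holds — e.g. at (1, 3), both sides equal ln(3) ≈ 1.099.

Answer: C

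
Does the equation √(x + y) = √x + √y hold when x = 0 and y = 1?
Substituting x = 0, y = 1:

LHS = √(0 + 1) = 1
RHS = √0 + √1 = 1

LHS = RHS, so the equation holds at this point.

Answer: Holds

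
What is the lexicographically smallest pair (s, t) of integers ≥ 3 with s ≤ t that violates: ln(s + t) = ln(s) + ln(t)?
Substituting (3, 3) into the claim:
LHS = ln(3 + 3) = ln(6) ≈ 1.792
RHS = ln(3) + ln(3) = 2·ln(3) ≈ 2.197

Since LHS ≠ RHS, this pair disproves the claim, and no lexicographically smaller pair (s ≤ t, integers ≥ 3) does.

For instance (7, 8) is also a counterexample (LHS = ln(15) ≈ 2.708, RHS = ln(7) + ln(8) ≈ 4.025), but it's lexicographically larger.

Answer: (s, t) = (3, 3)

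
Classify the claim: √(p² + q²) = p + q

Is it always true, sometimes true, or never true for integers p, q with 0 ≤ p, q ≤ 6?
Sometimes true

It holds at (p, q) = (6, 0) (both sides equal 6), but fails at (p, q) = (4, 2) (LHS = 2·√(5) ≈ 4.472, RHS = 6).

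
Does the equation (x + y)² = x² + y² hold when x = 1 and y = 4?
Substituting x = 1, y = 4:

LHS = (1 + 4)² = 25
RHS = 1² + 4² = 17

LHS ≠ RHS, so the equation does not hold at this point.

Answer: Fails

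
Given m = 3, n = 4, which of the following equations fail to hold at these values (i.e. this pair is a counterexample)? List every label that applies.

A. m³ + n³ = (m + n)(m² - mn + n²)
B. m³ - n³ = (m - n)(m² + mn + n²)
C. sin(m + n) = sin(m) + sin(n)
C

Evaluating each claim at the given values:
A. LHS = 91, RHS = 91 → holds here (LHS = RHS)
B. LHS = -37, RHS = -37 → holds here (LHS = RHS)
C. LHS = sin(7) ≈ 0.657, RHS = sin(4) + sin(3) ≈ -0.6157 → fails here (LHS ≠ RHS)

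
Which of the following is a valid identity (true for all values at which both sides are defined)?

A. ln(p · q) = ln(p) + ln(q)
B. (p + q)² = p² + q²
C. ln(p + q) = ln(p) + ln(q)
A: holds — e.g. at (1, 4), both sides equal ln(4) ≈ 1.386.
B: fails at (1, 1) — LHS = 4, RHS = 2.
C: fails at (6, 7) — LHS = ln(13) ≈ 2.565, RHS = ln(6) + ln(7) ≈ 3.738.

Answer: A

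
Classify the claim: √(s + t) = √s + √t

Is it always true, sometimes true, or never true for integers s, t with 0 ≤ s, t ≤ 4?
Sometimes true

It holds at (s, t) = (4, 0) (both sides equal 2), but fails at (s, t) = (3, 4) (LHS = √(7) ≈ 2.646, RHS = √(3) + 2 ≈ 3.732).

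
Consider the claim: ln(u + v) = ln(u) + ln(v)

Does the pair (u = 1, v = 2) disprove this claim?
Yes

Substituting u = 1, v = 2:
LHS = ln(1 + 2) = ln(3) ≈ 1.099
RHS = ln(1) + ln(2) = ln(2) ≈ 0.6931

Since LHS ≠ RHS, this pair disproves the claim.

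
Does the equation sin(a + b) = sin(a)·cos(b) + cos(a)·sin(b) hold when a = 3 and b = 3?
Substituting a = 3, b = 3:

LHS = sin(3 + 3) = sin(6) ≈ -0.2794
RHS = sin(3)·cos(3) + cos(3)·sin(3) = 2·sin(3)·cos(3) ≈ -0.2794

LHS = RHS, so the equation holds at this point.

Answer: Holds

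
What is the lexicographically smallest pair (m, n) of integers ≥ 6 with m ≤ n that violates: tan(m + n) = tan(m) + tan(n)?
(m, n) = (6, 6)

Substituting (6, 6) into the claim:
LHS = tan(6 + 6) = tan(12) ≈ -0.6359
RHS = tan(6) + tan(6) = 2·tan(6) ≈ -0.582

Since LHS ≠ RHS, this pair disproves the claim, and no lexicographically smaller pair (m ≤ n, integers ≥ 6) does.

For instance (11, 11) is also a counterexample (LHS = tan(22) ≈ 0.008852, RHS = 2·tan(11) ≈ -451.9), but it's lexicographically larger.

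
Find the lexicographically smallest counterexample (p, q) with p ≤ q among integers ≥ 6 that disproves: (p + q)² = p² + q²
Substituting (6, 6) into the claim:
LHS = (6 + 6)² = 144
RHS = 6² + 6² = 72

Since LHS ≠ RHS, this pair disproves the claim, and no lexicographically smaller pair (p ≤ q, integers ≥ 6) does.

For instance (8, 8) is also a counterexample (LHS = 256, RHS = 128), but it's lexicographically larger.

Answer: (p, q) = (6, 6)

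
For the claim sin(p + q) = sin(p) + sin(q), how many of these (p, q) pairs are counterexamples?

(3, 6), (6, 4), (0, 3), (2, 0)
2

Testing each pair:
(3, 6): LHS = sin(9) ≈ 0.4121, RHS = sin(6) + sin(3) ≈ -0.1383 → counterexample
(6, 4): LHS = sin(10) ≈ -0.544, RHS = sin(4) + sin(6) ≈ -1.036 → counterexample
(0, 3): LHS = sin(3) ≈ 0.1411, RHS = sin(3) ≈ 0.1411 → satisfies claim
(2, 0): LHS = sin(2) ≈ 0.9093, RHS = sin(2) ≈ 0.9093 → satisfies claim

That makes 2 counterexamples.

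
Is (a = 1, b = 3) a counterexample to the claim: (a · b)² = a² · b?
Substituting a = 1, b = 3:
LHS = (1 · 3)² = 9
RHS = 1² · 3 = 3

Since LHS ≠ RHS, this pair disproves the claim.

Answer: Yes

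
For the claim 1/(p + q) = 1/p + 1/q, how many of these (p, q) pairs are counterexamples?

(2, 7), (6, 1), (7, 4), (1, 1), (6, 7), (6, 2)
6

Testing each pair:
(2, 7): LHS = 1/9, RHS = 9/14 → counterexample
(6, 1): LHS = 1/7, RHS = 7/6 → counterexample
(7, 4): LHS = 1/11, RHS = 11/28 → counterexample
(1, 1): LHS = 1/2, RHS = 2 → counterexample
(6, 7): LHS = 1/13, RHS = 13/42 → counterexample
(6, 2): LHS = 1/8, RHS = 2/3 → counterexample

That makes 6 counterexamples.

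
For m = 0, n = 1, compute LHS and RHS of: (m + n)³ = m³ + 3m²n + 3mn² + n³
LHS = (0 + 1)³ = 1
RHS = 0³ + 3·0²·1 + 3·0·1² + 1³ = 1

LHS = RHS: the two sides agree.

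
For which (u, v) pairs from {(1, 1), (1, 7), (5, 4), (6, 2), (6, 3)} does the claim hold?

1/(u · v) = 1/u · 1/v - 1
None

Testing each pair:
(1, 1): LHS = 1, RHS = 0 → fails
(1, 7): LHS = 1/7, RHS = -6/7 → fails
(5, 4): LHS = 1/20, RHS = -19/20 → fails
(6, 2): LHS = 1/12, RHS = -11/12 → fails
(6, 3): LHS = 1/18, RHS = -17/18 → fails

No pair satisfies the claim.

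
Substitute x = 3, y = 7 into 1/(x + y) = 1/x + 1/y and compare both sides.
LHS = 1/(3 + 7) = 1/10
RHS = 1/3 + 1/7 = 10/21

LHS ≠ RHS, so the equation does not hold here.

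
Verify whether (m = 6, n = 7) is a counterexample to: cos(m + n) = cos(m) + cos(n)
Yes

Substituting m = 6, n = 7:
LHS = cos(6 + 7) = cos(13) ≈ 0.9074
RHS = cos(6) + cos(7) ≈ 1.714

Since LHS ≠ RHS, this pair disproves the claim.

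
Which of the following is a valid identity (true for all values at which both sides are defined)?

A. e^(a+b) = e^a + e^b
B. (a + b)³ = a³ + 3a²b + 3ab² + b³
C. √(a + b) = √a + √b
A: fails at (5, 5) — LHS = e^10 ≈ 22026.5, RHS = 2·e^5 ≈ 296.8.
B: holds — e.g. at (3, 3), both sides equal 216.
C: fails at (3, 5) — LHS = 2·√(2) ≈ 2.828, RHS = √(3) + √(5) ≈ 3.968.

Answer: B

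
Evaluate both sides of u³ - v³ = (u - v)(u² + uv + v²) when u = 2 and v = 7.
LHS = 2³ - 7³ = -335
RHS = (2 - 7)(2² + 2·7 + 7²) = -335

LHS = RHS: the two sides agree.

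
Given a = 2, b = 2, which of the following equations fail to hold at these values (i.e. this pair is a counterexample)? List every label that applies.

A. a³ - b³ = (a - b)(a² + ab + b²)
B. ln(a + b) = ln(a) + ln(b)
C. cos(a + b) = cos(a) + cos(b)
Evaluating each claim at the given values:
A. LHS = 0, RHS = 0 → holds here (LHS = RHS)
B. LHS = ln(4) ≈ 1.386, RHS = 2·ln(2) ≈ 1.386 → holds here (LHS = RHS)
C. LHS = cos(4) ≈ -0.6536, RHS = 2·cos(2) ≈ -0.8323 → fails here (LHS ≠ RHS)

Answer: C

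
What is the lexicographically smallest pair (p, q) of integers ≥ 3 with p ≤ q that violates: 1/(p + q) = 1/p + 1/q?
(p, q) = (3, 3)

Substituting (3, 3) into the claim:
LHS = 1/(3 + 3) = 1/6
RHS = 1/3 + 1/3 = 2/3

Since LHS ≠ RHS, this pair disproves the claim, and no lexicographically smaller pair (p ≤ q, integers ≥ 3) does.

For instance (7, 10) is also a counterexample (LHS = 1/17, RHS = 17/70), but it's lexicographically larger.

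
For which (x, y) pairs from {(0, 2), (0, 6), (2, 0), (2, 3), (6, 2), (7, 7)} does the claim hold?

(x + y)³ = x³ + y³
Testing each pair:
(0, 2): LHS = 8, RHS = 8 → holds
(0, 6): LHS = 216, RHS = 216 → holds
(2, 0): LHS = 8, RHS = 8 → holds
(2, 3): LHS = 125, RHS = 35 → fails
(6, 2): LHS = 512, RHS = 224 → fails
(7, 7): LHS = 2744, RHS = 686 → fails

3 of 6 pairs satisfy the claim.

Answer: (0, 2), (0, 6), (2, 0)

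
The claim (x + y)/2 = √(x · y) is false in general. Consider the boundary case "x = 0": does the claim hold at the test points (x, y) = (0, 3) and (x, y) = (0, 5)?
At (0, 3): LHS = 3/2 ≠ RHS = 0
At (0, 5): LHS = 5/2 ≠ RHS = 0

Answer: No, fails at both test points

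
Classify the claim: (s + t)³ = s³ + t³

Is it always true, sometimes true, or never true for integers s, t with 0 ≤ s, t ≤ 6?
It holds at (s, t) = (0, 3) (both sides equal 27), but fails at (s, t) = (6, 1) (LHS = 343, RHS = 217).

Answer: Sometimes true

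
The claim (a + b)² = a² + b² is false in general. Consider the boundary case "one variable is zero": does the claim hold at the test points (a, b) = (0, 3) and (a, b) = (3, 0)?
Yes, holds at both test points

At (0, 3): LHS = 9, RHS = 9 → equal
At (3, 0): LHS = 9, RHS = 9 → equal

So the claim does hold at both of these boundary points, even though it is not an identity.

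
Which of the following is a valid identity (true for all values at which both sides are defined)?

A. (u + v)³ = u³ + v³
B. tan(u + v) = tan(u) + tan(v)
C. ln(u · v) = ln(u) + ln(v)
A: fails at (6, 7) — LHS = 2197, RHS = 559.
B: fails at (1, 5) — LHS = tan(6) ≈ -0.291, RHS = tan(5) + tan(1) ≈ -1.823.
C: holds — e.g. at (3, 5), both sides equal ln(15) ≈ 2.708.

Answer: C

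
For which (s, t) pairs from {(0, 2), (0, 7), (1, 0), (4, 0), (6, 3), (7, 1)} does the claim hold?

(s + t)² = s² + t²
Testing each pair:
(0, 2): LHS = 4, RHS = 4 → holds
(0, 7): LHS = 49, RHS = 49 → holds
(1, 0): LHS = 1, RHS = 1 → holds
(4, 0): LHS = 16, RHS = 16 → holds
(6, 3): LHS = 81, RHS = 45 → fails
(7, 1): LHS = 64, RHS = 50 → fails

4 of 6 pairs satisfy the claim.

Answer: (0, 2), (0, 7), (1, 0), (4, 0)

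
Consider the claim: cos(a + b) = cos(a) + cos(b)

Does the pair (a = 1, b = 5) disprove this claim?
Substituting a = 1, b = 5:
LHS = cos(1 + 5) = cos(6) ≈ 0.9602
RHS = cos(1) + cos(5) ≈ 0.824

Since LHS ≠ RHS, this pair disproves the claim.

Answer: Yes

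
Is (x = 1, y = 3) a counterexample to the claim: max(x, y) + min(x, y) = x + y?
Substituting x = 1, y = 3:
LHS = max(1, 3) + min(1, 3) = 4
RHS = 1 + 3 = 4

The sides agree, so this pair does not disprove the claim.

Answer: No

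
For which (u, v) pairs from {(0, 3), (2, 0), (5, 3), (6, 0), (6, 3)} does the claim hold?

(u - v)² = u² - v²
Testing each pair:
(0, 3): LHS = 9, RHS = -9 → fails
(2, 0): LHS = 4, RHS = 4 → holds
(5, 3): LHS = 4, RHS = 16 → fails
(6, 0): LHS = 36, RHS = 36 → holds
(6, 3): LHS = 9, RHS = 27 → fails

2 of 5 pairs satisfy the claim.

Answer: (2, 0), (6, 0)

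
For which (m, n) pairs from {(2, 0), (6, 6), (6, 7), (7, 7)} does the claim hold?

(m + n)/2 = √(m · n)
(6, 6), (7, 7)

Testing each pair:
(2, 0): LHS = 1, RHS = 0 → fails
(6, 6): LHS = 6, RHS = 6 → holds
(6, 7): LHS = 13/2, RHS = √(42) ≈ 6.481 → fails
(7, 7): LHS = 7, RHS = 7 → holds

2 of 4 pairs satisfy the claim.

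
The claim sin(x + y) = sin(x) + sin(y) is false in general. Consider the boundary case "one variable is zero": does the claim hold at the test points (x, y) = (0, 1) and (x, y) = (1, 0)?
At (0, 1): LHS = sin(1) ≈ 0.8415, RHS = sin(1) ≈ 0.8415 → equal
At (1, 0): LHS = sin(1) ≈ 0.8415, RHS = sin(1) ≈ 0.8415 → equal

So the claim does hold at both of these boundary points, even though it is not an identity.

Answer: Yes, holds at both test points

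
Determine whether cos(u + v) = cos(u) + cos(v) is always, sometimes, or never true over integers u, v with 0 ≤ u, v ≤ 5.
Never true

The claim fails for every pair in the range. For instance at (u, v) = (0, 3): LHS = cos(3) ≈ -0.99, RHS = cos(3) + 1 ≈ 0.01001.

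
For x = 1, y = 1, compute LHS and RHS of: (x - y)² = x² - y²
LHS = (1 - 1)² = 0
RHS = 1² - 1² = 0

LHS = RHS: the two sides agree.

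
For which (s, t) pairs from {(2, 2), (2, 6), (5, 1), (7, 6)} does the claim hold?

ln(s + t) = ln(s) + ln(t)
(2, 2)

Testing each pair:
(2, 2): LHS = ln(4) ≈ 1.386, RHS = 2·ln(2) ≈ 1.386 → holds
(2, 6): LHS = ln(8) ≈ 2.079, RHS = ln(2) + ln(6) ≈ 2.485 → fails
(5, 1): LHS = ln(6) ≈ 1.792, RHS = ln(5) ≈ 1.609 → fails
(7, 6): LHS = ln(13) ≈ 2.565, RHS = ln(6) + ln(7) ≈ 3.738 → fails

1 of 4 pairs satisfies the claim.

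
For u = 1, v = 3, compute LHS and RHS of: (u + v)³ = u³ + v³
LHS = (1 + 3)³ = 64
RHS = 1³ + 3³ = 28

LHS ≠ RHS, so the equation does not hold here.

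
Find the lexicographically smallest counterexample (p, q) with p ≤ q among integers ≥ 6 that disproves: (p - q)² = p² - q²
At (6, 6): both sides equal 0, so it holds there.

Substituting (6, 7) into the claim:
LHS = (6 - 7)² = 1
RHS = 6² - 7² = -13

Since LHS ≠ RHS, this pair disproves the claim, and no lexicographically smaller pair (p ≤ q, integers ≥ 6) does.

For instance (8, 13) is also a counterexample (LHS = 25, RHS = -105), but it's lexicographically larger.

Answer: (p, q) = (6, 7)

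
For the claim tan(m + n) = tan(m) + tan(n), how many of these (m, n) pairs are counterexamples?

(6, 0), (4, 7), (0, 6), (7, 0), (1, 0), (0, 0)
Testing each pair:
(6, 0): LHS = tan(6) ≈ -0.291, RHS = tan(6) ≈ -0.291 → satisfies claim
(4, 7): LHS = tan(11) ≈ -226, RHS = tan(7) + tan(4) ≈ 2.029 → counterexample
(0, 6): LHS = tan(6) ≈ -0.291, RHS = tan(6) ≈ -0.291 → satisfies claim
(7, 0): LHS = tan(7) ≈ 0.8714, RHS = tan(7) ≈ 0.8714 → satisfies claim
(1, 0): LHS = tan(1) ≈ 1.557, RHS = tan(1) ≈ 1.557 → satisfies claim
(0, 0): LHS = 0, RHS = 0 → satisfies claim

That makes 1 counterexample.

Answer: 1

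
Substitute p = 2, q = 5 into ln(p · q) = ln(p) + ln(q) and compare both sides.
LHS = ln(2 · 5) = ln(10) ≈ 2.303
RHS = ln(2) + ln(5) ≈ 2.303

LHS = RHS: the two sides agree.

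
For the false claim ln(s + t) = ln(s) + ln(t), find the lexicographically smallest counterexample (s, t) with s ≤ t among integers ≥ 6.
(s, t) = (6, 6)

Substituting (6, 6) into the claim:
LHS = ln(6 + 6) = ln(12) ≈ 2.485
RHS = ln(6) + ln(6) = 2·ln(6) ≈ 3.584

Since LHS ≠ RHS, this pair disproves the claim, and no lexicographically smaller pair (s ≤ t, integers ≥ 6) does.

For instance (12, 13) is also a counterexample (LHS = ln(25) ≈ 3.219, RHS = ln(12) + ln(13) ≈ 5.05), but it's lexicographically larger.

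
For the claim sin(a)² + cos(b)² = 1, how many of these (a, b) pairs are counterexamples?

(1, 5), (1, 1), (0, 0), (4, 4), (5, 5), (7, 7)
Testing each pair:
(1, 5): LHS = cos(5)² + sin(1)² ≈ 0.7885, RHS = 1 → counterexample
(1, 1): LHS = cos(1)² + sin(1)² = 1, RHS = 1 → satisfies claim
(0, 0): LHS = 1, RHS = 1 → satisfies claim
(4, 4): LHS = cos(4)² + sin(4)² = 1, RHS = 1 → satisfies claim
(5, 5): LHS = cos(5)² + sin(5)² = 1, RHS = 1 → satisfies claim
(7, 7): LHS = sin(7)² + cos(7)² = 1, RHS = 1 → satisfies claim

That makes 1 counterexample.

Answer: 1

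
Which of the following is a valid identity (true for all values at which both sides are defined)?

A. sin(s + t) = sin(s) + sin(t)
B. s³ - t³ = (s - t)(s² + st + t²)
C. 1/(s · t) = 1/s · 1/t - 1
A: fails at (6, 7) — LHS = sin(13) ≈ 0.4202, RHS = sin(6) + sin(7) ≈ 0.3776.
B: holds — e.g. at (2, 7), both sides equal -335.
C: fails at (2, 7) — LHS = 1/14, RHS = -13/14.

Answer: B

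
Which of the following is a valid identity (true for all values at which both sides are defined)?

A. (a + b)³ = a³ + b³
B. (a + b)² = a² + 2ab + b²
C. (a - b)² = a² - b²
B

A: fails at (1, 3) — LHS = 64, RHS = 28.
B: holds — e.g. at (5, 8), both sides equal 169.
C: fails at (3, 7) — LHS = 16, RHS = -40.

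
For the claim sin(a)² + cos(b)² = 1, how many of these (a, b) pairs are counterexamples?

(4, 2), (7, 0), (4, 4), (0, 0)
Testing each pair:
(4, 2): LHS = cos(2)² + sin(4)² ≈ 0.7459, RHS = 1 → counterexample
(7, 0): LHS = sin(7)² + 1 ≈ 1.432, RHS = 1 → counterexample
(4, 4): LHS = cos(4)² + sin(4)² = 1, RHS = 1 → satisfies claim
(0, 0): LHS = 1, RHS = 1 → satisfies claim

That makes 2 counterexamples.

Answer: 2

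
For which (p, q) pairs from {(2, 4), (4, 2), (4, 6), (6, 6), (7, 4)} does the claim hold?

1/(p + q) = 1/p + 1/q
None

Testing each pair:
(2, 4): LHS = 1/6, RHS = 3/4 → fails
(4, 2): LHS = 1/6, RHS = 3/4 → fails
(4, 6): LHS = 1/10, RHS = 5/12 → fails
(6, 6): LHS = 1/12, RHS = 1/3 → fails
(7, 4): LHS = 1/11, RHS = 11/28 → fails

No pair satisfies the claim.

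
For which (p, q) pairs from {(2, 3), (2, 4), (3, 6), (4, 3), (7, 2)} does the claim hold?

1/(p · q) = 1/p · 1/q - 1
Testing each pair:
(2, 3): LHS = 1/6, RHS = -5/6 → fails
(2, 4): LHS = 1/8, RHS = -7/8 → fails
(3, 6): LHS = 1/18, RHS = -17/18 → fails
(4, 3): LHS = 1/12, RHS = -11/12 → fails
(7, 2): LHS = 1/14, RHS = -13/14 → fails

No pair satisfies the claim.

Answer: None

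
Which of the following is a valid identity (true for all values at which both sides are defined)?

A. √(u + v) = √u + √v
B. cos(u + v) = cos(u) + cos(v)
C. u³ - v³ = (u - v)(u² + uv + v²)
C

A: fails at (3, 5) — LHS = 2·√(2) ≈ 2.828, RHS = √(3) + √(5) ≈ 3.968.
B: fails at (1, 4) — LHS = cos(5) ≈ 0.2837, RHS = cos(4) + cos(1) ≈ -0.1133.
C: holds — e.g. at (1, 3), both sides equal -26.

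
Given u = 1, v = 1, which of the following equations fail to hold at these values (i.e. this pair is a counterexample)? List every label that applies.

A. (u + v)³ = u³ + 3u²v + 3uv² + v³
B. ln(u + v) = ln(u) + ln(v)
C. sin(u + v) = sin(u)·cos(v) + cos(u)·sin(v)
B

Evaluating each claim at the given values:
A. LHS = 8, RHS = 8 → holds here (LHS = RHS)
B. LHS = ln(2) ≈ 0.6931, RHS = 0 → fails here (LHS ≠ RHS)
C. LHS = sin(2) ≈ 0.9093, RHS = 2·sin(1)·cos(1) ≈ 0.9093 → holds here (LHS = RHS)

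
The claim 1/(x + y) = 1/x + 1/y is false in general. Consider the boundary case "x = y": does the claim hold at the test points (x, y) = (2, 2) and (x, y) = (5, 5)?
No, fails at both test points

At (2, 2): LHS = 1/4 ≠ RHS = 1
At (5, 5): LHS = 1/10 ≠ RHS = 2/5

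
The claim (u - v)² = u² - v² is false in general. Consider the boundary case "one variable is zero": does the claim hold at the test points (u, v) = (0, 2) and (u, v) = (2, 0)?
At (0, 2): LHS = 4 ≠ RHS = -4
At (2, 0): LHS = 4, RHS = 4 → equal

Answer: Only at (2, 0)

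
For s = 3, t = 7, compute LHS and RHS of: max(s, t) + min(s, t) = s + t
LHS = max(3, 7) + min(3, 7) = 10
RHS = 3 + 7 = 10

LHS = RHS: the two sides agree.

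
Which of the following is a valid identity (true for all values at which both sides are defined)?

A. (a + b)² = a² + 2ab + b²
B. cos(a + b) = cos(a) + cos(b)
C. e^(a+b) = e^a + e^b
A

A: holds — e.g. at (5, 8), both sides equal 169.
B: fails at (6, 7) — LHS = cos(13) ≈ 0.9074, RHS = cos(7) + cos(6) ≈ 1.714.
C: fails at (1, 4) — LHS = e^5 ≈ 148.4, RHS = e + e^4 ≈ 57.32.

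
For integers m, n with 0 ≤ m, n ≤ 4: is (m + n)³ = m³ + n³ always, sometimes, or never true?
It holds at (m, n) = (1, 0) (both sides equal 1), but fails at (m, n) = (4, 2) (LHS = 216, RHS = 72).

Answer: Sometimes true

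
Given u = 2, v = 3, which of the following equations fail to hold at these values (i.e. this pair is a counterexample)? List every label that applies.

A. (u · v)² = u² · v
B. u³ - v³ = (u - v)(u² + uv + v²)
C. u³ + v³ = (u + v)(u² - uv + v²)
A

Evaluating each claim at the given values:
A. LHS = 36, RHS = 12 → fails here (LHS ≠ RHS)
B. LHS = -19, RHS = -19 → holds here (LHS = RHS)
C. LHS = 35, RHS = 35 → holds here (LHS = RHS)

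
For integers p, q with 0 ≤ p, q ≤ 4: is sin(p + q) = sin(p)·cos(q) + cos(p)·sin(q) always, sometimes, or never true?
Always true

The identity holds for every pair in the range. For instance at (p, q) = (0, 2): both sides equal sin(2) ≈ 0.9093.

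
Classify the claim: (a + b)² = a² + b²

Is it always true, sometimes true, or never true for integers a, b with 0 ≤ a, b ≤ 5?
Sometimes true

It holds at (a, b) = (0, 5) (both sides equal 25), but fails at (a, b) = (5, 5) (LHS = 100, RHS = 50).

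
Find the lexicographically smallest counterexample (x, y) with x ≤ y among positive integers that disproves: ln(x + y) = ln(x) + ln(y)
Substituting (1, 1) into the claim:
LHS = ln(1 + 1) = ln(2) ≈ 0.6931
RHS = ln(1) + ln(1) = 0

Since LHS ≠ RHS, this pair disproves the claim, and no lexicographically smaller pair (x ≤ y, positive integers) does.

For instance (2, 3) is also a counterexample (LHS = ln(5) ≈ 1.609, RHS = ln(2) + ln(3) ≈ 1.792), but it's lexicographically larger.

Answer: (x, y) = (1, 1)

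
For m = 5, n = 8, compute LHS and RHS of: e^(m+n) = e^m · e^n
LHS = e^(5+8) = e^13 ≈ 442413.4
RHS = e^5 · e^8 = e^13 ≈ 442413.4

LHS = RHS: the two sides agree.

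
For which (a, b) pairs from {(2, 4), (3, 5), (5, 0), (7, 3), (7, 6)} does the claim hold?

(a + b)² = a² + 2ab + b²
All pairs

Testing each pair:
(2, 4): LHS = 36, RHS = 36 → holds
(3, 5): LHS = 64, RHS = 64 → holds
(5, 0): LHS = 25, RHS = 25 → holds
(7, 3): LHS = 100, RHS = 100 → holds
(7, 6): LHS = 169, RHS = 169 → holds

Every pair satisfies the claim.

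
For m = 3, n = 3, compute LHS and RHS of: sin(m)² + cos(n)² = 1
LHS = sin(3)² + cos(3)² = 1
RHS = 1

LHS = RHS: the two sides agree.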